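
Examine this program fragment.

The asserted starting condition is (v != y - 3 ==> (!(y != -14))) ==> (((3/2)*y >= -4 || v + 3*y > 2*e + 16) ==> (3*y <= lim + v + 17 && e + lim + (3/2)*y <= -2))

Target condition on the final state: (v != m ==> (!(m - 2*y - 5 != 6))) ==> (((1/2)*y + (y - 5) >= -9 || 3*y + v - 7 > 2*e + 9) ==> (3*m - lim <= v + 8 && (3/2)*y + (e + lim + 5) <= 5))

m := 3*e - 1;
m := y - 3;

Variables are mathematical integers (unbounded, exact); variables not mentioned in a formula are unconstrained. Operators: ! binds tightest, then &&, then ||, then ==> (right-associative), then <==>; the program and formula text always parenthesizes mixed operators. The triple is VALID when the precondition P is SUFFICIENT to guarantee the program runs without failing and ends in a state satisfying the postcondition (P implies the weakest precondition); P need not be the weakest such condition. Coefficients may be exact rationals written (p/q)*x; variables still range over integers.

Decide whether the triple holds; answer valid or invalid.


Working backward. After the program, the postcondition (v != m ==> (!(m - 2*y - 5 != 6))) ==> (((1/2)*y + (y - 5) >= -9 || 3*y + v - 7 > 2*e + 9) ==> (3*m - lim <= v + 8 && (3/2)*y + (e + lim + 5) <= 5)) must hold; in canonical form it is (v != m ==> (!(m != 2*y + 11))) ==> (((3/2)*y >= -4 || v + 3*y > 2*e + 16) ==> (3*m <= lim + v + 8 && e + lim + (3/2)*y <= 0)).
Before m := y - 3: (v != y - 3 ==> (!(y != -14))) ==> (((3/2)*y >= -4 || v + 3*y > 2*e + 16) ==> (3*y <= lim + v + 17 && e + lim + (3/2)*y <= 0))
Before m := 3*e - 1: (v != y - 3 ==> (!(y != -14))) ==> (((3/2)*y >= -4 || v + 3*y > 2*e + 16) ==> (3*y <= lim + v + 17 && e + lim + (3/2)*y <= 0))
The weakest precondition is (v != y - 3 ==> (!(y != -14))) ==> (((3/2)*y >= -4 || v + 3*y > 2*e + 16) ==> (3*y <= lim + v + 17 && e + lim + (3/2)*y <= 0)).
Check whether (v != y - 3 ==> (!(y != -14))) ==> (((3/2)*y >= -4 || v + 3*y > 2*e + 16) ==> (3*y <= lim + v + 17 && e + lim + (3/2)*y <= -2)) implies it.
Every state satisfying the precondition satisfies the weakest precondition: the implication holds.
Answer: valid


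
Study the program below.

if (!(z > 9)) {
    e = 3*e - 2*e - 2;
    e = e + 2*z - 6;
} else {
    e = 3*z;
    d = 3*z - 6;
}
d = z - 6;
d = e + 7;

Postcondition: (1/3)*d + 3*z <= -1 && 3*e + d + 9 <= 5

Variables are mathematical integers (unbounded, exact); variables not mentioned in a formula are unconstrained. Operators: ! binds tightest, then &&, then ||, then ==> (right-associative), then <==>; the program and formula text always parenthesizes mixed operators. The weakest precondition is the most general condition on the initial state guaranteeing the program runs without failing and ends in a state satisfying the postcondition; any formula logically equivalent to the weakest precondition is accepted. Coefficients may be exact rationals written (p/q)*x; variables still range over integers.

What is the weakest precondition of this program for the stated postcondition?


Working backward. After the program, the postcondition (1/3)*d + 3*z <= -1 && 3*e + d + 9 <= 5 must hold; in canonical form it is (1/3)*d + 3*z <= -1 && d + 3*e <= -4.
Before d := e + 7: (1/3)*e + 3*z <= -10/3 && 4*e <= -11
Before d := z - 6: (1/3)*e + 3*z <= -10/3 && 4*e <= -11
Then branch requires (1/3)*e + (11/3)*z <= -2/3 && 4*e + 8*z <= 21; else branch requires 4*z <= -10/3 && 12*z <= -11.
Before the if: ((!(z > 9)) ==> ((1/3)*e + (11/3)*z <= -2/3 && 4*e + 8*z <= 21)) && (z > 9 ==> (4*z <= -10/3 && 12*z <= -11))
Answer: WP = ((!(z > 9)) ==> ((1/3)*e + (11/3)*z <= -2/3 && 4*e + 8*z <= 21)) && (z > 9 ==> (4*z <= -10/3 && 12*z <= -11))


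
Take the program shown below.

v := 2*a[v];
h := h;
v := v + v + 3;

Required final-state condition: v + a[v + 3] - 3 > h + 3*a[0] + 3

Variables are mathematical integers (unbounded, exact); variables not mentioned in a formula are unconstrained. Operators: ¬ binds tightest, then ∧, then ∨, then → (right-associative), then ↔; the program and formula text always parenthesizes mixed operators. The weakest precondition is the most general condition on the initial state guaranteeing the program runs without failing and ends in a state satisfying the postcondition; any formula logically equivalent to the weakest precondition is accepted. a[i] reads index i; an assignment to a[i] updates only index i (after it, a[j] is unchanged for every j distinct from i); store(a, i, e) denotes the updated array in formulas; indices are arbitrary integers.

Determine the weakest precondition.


Working backward. After the program, the postcondition v + a[v + 3] - 3 > h + 3*a[0] + 3 must hold; in canonical form it is a[v + 3] + v > 3*a[0] + h + 6.
Before v := v + v + 3: a[2*v + 6] + 2*v > 3*a[0] + h + 3
Before h := h: a[2*v + 6] + 2*v > 3*a[0] + h + 3
Before v := 2*a[v]: a[4*a[v] + 6] + 4*a[v] > 3*a[0] + h + 3
Answer: WP = a[4*a[v] + 6] + 4*a[v] > 3*a[0] + h + 3


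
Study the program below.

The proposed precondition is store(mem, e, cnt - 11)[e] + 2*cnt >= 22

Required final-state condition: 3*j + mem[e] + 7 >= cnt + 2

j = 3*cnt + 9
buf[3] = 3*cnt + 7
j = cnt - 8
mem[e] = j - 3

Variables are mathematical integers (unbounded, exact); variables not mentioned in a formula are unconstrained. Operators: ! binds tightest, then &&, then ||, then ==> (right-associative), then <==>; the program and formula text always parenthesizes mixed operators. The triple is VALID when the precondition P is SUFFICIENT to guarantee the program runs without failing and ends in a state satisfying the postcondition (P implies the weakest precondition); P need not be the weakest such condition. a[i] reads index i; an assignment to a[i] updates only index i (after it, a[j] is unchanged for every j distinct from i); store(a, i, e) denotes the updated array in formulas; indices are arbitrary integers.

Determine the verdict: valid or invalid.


Working backward. After the program, the postcondition 3*j + mem[e] + 7 >= cnt + 2 must hold; in canonical form it is mem[e] + 3*j >= cnt - 5.
Before mem[e] := j - 3: store(mem, e, j - 3)[e] + 3*j >= cnt - 5
Before j := cnt - 8: store(mem, e, cnt - 11)[e] + 2*cnt >= 19
Before buf[3] := 3*cnt + 7: store(mem, e, cnt - 11)[e] + 2*cnt >= 19
Before j := 3*cnt + 9: store(mem, e, cnt - 11)[e] + 2*cnt >= 19
The weakest precondition is store(mem, e, cnt - 11)[e] + 2*cnt >= 19.
Check whether store(mem, e, cnt - 11)[e] + 2*cnt >= 22 implies it.
Every state satisfying the precondition satisfies the weakest precondition: the implication holds.
Answer: valid


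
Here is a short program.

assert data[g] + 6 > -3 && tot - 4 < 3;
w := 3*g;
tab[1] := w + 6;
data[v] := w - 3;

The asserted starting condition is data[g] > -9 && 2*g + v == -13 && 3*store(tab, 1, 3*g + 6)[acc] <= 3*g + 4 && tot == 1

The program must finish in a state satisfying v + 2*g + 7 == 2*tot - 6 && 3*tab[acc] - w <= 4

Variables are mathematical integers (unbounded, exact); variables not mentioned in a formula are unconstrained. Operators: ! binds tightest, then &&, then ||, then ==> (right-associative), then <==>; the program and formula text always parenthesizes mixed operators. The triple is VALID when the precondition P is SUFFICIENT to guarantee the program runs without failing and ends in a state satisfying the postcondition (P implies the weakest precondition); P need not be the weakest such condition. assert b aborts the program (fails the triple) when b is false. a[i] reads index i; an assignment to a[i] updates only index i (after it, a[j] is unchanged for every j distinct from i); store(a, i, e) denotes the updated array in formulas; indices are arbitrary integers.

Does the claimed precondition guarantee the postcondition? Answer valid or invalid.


Working backward. After the program, the postcondition v + 2*g + 7 == 2*tot - 6 && 3*tab[acc] - w <= 4 must hold; in canonical form it is 2*g + v == 2*tot - 13 && 3*tab[acc] <= w + 4.
Before data[v] := w - 3: 2*g + v == 2*tot - 13 && 3*tab[acc] <= w + 4
Before tab[1] := w + 6: 2*g + v == 2*tot - 13 && 3*store(tab, 1, w + 6)[acc] <= w + 4
Before w := 3*g: 2*g + v == 2*tot - 13 && 3*store(tab, 1, 3*g + 6)[acc] <= 3*g + 4
Before assert data[g] + 6 > -3 && tot - 4 < 3: data[g] > -9 && tot < 7 && 2*g + v == 2*tot - 13 && 3*store(tab, 1, 3*g + 6)[acc] <= 3*g + 4
The weakest precondition is data[g] > -9 && tot < 7 && 2*g + v == 2*tot - 13 && 3*store(tab, 1, 3*g + 6)[acc] <= 3*g + 4.
Check whether data[g] > -9 && 2*g + v == -13 && 3*store(tab, 1, 3*g + 6)[acc] <= 3*g + 4 && tot == 1 implies it.
Countermodel: at the initial state acc = 1, data = {[-3] = -8, [1] = -8, elsewhere -8}, g = -3, tab = {[-3] = 2, [1] = 2, elsewhere 2}, tot = 1, v = -7, the precondition holds but the weakest precondition fails.
Answer: invalid


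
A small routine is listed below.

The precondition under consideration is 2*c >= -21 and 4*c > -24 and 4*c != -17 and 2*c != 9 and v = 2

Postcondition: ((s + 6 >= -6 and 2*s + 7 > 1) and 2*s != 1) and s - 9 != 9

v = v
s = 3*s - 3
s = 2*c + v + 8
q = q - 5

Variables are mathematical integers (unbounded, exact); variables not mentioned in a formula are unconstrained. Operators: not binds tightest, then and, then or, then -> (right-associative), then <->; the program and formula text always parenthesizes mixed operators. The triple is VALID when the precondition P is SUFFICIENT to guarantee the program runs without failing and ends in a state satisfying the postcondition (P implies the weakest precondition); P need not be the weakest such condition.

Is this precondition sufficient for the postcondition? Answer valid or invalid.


Working backward. After the program, the postcondition ((s + 6 >= -6 and 2*s + 7 > 1) and 2*s != 1) and s - 9 != 9 must hold; in canonical form it is s >= -12 and 2*s > -6 and 2*s != 1 and s != 18.
Before q := q - 5: s >= -12 and 2*s > -6 and 2*s != 1 and s != 18
Before s := 2*c + v + 8: 2*c + v >= -20 and 4*c + 2*v > -22 and 4*c + 2*v != -15 and 2*c + v != 10
Before s := 3*s - 3: 2*c + v >= -20 and 4*c + 2*v > -22 and 4*c + 2*v != -15 and 2*c + v != 10
Before v := v: 2*c + v >= -20 and 4*c + 2*v > -22 and 4*c + 2*v != -15 and 2*c + v != 10
The weakest precondition is 2*c + v >= -20 and 4*c + 2*v > -22 and 4*c + 2*v != -15 and 2*c + v != 10.
Check whether 2*c >= -21 and 4*c > -24 and 4*c != -17 and 2*c != 9 and v = 2 implies it.
Countermodel: at the initial state c = 4, v = 2, the precondition holds but the weakest precondition fails.
Answer: invalid


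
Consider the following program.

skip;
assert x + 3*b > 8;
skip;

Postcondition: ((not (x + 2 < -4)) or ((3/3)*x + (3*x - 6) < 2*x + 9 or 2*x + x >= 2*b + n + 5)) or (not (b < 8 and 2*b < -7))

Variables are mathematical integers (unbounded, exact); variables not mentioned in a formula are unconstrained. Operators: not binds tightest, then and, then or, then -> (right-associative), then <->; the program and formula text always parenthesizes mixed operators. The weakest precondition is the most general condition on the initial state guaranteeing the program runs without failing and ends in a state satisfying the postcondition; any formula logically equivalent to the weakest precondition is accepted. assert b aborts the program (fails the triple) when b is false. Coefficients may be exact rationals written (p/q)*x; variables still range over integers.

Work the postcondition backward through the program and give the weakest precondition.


Working backward. After the program, the postcondition ((not (x + 2 < -4)) or ((3/3)*x + (3*x - 6) < 2*x + 9 or 2*x + x >= 2*b + n + 5)) or (not (b < 8 and 2*b < -7)) must hold; in canonical form it is (not (x < -6)) or 2*x < 15 or 3*x >= 2*b + n + 5 or (not (b < 8 and 2*b < -7)).
Before skip: (not (x < -6)) or 2*x < 15 or 3*x >= 2*b + n + 5 or (not (b < 8 and 2*b < -7))
Before assert x + 3*b > 8: 3*b + x > 8 and ((not (x < -6)) or 2*x < 15 or 3*x >= 2*b + n + 5 or (not (b < 8 and 2*b < -7)))
Before skip: 3*b + x > 8 and ((not (x < -6)) or 2*x < 15 or 3*x >= 2*b + n + 5 or (not (b < 8 and 2*b < -7)))
Answer: WP = 3*b + x > 8 and ((not (x < -6)) or 2*x < 15 or 3*x >= 2*b + n + 5 or (not (b < 8 and 2*b < -7)))


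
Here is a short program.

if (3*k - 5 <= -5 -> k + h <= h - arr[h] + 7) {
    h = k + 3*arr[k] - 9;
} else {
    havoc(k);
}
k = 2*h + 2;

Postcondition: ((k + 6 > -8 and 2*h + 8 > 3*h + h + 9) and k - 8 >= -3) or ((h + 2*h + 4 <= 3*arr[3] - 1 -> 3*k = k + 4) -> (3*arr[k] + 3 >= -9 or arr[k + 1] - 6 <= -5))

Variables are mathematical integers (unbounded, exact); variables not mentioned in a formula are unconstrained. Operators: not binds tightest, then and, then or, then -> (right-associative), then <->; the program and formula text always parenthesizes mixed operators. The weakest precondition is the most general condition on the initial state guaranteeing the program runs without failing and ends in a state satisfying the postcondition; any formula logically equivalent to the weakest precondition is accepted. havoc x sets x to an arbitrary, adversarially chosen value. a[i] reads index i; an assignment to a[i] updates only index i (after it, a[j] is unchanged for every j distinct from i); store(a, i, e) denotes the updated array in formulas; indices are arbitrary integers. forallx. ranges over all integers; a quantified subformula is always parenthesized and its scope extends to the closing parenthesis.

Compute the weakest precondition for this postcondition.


Working backward. After the program, the postcondition ((k + 6 > -8 and 2*h + 8 > 3*h + h + 9) and k - 8 >= -3) or ((h + 2*h + 4 <= 3*arr[3] - 1 -> 3*k = k + 4) -> (3*arr[k] + 3 >= -9 or arr[k + 1] - 6 <= -5)) must hold; in canonical form it is (k > -14 and 2*h < -1 and k >= 5) or ((3*h <= 3*arr[3] - 5 -> 2*k = 4) -> (3*arr[k] >= -12 or arr[k + 1] <= 1)).
Before k := 2*h + 2: (2*h > -16 and 2*h < -1 and 2*h >= 3) or ((3*h <= 3*arr[3] - 5 -> 4*h = 0) -> (3*arr[2*h + 2] >= -12 or arr[2*h + 3] <= 1))
Then branch requires (6*arr[k] + 2*k > 2 and 6*arr[k] + 2*k < 17 and 6*arr[k] + 2*k >= 21) or ((9*arr[k] + 3*k <= 3*arr[3] + 22 -> 12*arr[k] + 4*k = 36) -> (3*arr[6*arr[k] + 2*k - 16] >= -12 or arr[6*arr[k] + 2*k - 15] <= 1)); else branch requires (2*h > -16 and 2*h < -1 and 2*h >= 3) or ((3*h <= 3*arr[3] - 5 -> 4*h = 0) -> (3*arr[2*h + 2] >= -12 or arr[2*h + 3] <= 1)).
Before the if: ((3*k <= 0 -> arr[h] + k <= 7) -> ((6*arr[k] + 2*k > 2 and 6*arr[k] + 2*k < 17 and 6*arr[k] + 2*k >= 21) or ((9*arr[k] + 3*k <= 3*arr[3] + 22 -> 12*arr[k] + 4*k = 36) -> (3*arr[6*arr[k] + 2*k - 16] >= -12 or arr[6*arr[k] + 2*k - 15] <= 1)))) and ((not (3*k <= 0 -> arr[h] + k <= 7)) -> ((2*h > -16 and 2*h < -1 and 2*h >= 3) or ((3*h <= 3*arr[3] - 5 -> 4*h = 0) -> (3*arr[2*h + 2] >= -12 or arr[2*h + 3] <= 1))))
Answer: WP = ((3*k <= 0 -> arr[h] + k <= 7) -> ((6*arr[k] + 2*k > 2 and 6*arr[k] + 2*k < 17 and 6*arr[k] + 2*k >= 21) or ((9*arr[k] + 3*k <= 3*arr[3] + 22 -> 12*arr[k] + 4*k = 36) -> (3*arr[6*arr[k] + 2*k - 16] >= -12 or arr[6*arr[k] + 2*k - 15] <= 1)))) and ((not (3*k <= 0 -> arr[h] + k <= 7)) -> ((2*h > -16 and 2*h < -1 and 2*h >= 3) or ((3*h <= 3*arr[3] - 5 -> 4*h = 0) -> (3*arr[2*h + 2] >= -12 or arr[2*h + 3] <= 1))))


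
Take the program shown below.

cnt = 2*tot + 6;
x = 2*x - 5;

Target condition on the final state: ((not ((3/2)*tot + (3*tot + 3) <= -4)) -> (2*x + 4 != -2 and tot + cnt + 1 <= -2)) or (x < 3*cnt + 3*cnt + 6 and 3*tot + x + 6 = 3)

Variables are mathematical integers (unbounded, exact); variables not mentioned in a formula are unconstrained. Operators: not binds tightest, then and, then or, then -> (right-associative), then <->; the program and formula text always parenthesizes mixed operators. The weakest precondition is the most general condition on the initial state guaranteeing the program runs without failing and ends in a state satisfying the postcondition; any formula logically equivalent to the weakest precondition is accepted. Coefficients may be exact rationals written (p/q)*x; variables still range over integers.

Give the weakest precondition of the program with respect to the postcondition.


Working backward. After the program, the postcondition ((not ((3/2)*tot + (3*tot + 3) <= -4)) -> (2*x + 4 != -2 and tot + cnt + 1 <= -2)) or (x < 3*cnt + 3*cnt + 6 and 3*tot + x + 6 = 3) must hold; in canonical form it is ((not ((9/2)*tot <= -7)) -> (2*x != -6 and cnt + tot <= -3)) or (x < 6*cnt + 6 and 3*tot + x = -3).
Before x := 2*x - 5: ((not ((9/2)*tot <= -7)) -> (4*x != 4 and cnt + tot <= -3)) or (2*x < 6*cnt + 11 and 3*tot + 2*x = 2)
Before cnt := 2*tot + 6: ((not ((9/2)*tot <= -7)) -> (4*x != 4 and 3*tot <= -9)) or (2*x < 12*tot + 47 and 3*tot + 2*x = 2)
Answer: WP = ((not ((9/2)*tot <= -7)) -> (4*x != 4 and 3*tot <= -9)) or (2*x < 12*tot + 47 and 3*tot + 2*x = 2)


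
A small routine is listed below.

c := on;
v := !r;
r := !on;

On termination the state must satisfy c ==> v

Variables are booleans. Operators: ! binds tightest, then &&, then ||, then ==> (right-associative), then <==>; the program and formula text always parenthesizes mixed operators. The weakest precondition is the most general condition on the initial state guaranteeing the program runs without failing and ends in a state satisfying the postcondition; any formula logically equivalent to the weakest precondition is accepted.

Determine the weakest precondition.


Working backward. After the program, c ==> v must hold.
Before r := !on: c ==> v
Before v := !r: c ==> (!r)
Before c := on: on ==> (!r)
Answer: WP = on ==> (!r)


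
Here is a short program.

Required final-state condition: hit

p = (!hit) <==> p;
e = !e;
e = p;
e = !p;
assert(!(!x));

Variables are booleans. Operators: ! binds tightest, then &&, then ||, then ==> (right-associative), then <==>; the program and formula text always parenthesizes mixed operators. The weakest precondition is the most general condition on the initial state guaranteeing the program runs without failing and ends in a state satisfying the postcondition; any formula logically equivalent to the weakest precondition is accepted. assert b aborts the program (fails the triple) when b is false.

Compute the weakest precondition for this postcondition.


Working backward. After the program, hit must hold.
Before assert !(!x): x && hit
Before e := !p: x && hit
Before e := p: x && hit
Before e := !e: x && hit
Before p := (!hit) <==> p: x && hit
Answer: WP = x && hit


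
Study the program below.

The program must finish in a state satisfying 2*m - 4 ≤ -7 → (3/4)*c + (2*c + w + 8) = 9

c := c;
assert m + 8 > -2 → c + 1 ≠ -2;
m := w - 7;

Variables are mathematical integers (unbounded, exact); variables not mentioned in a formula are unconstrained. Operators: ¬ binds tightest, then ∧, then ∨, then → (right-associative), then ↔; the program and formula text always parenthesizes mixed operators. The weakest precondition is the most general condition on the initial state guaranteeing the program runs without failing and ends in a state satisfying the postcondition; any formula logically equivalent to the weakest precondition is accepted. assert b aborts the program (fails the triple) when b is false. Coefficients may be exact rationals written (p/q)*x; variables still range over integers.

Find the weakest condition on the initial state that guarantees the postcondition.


Working backward. After the program, the postcondition 2*m - 4 ≤ -7 → (3/4)*c + (2*c + w + 8) = 9 must hold; in canonical form it is 2*m ≤ -3 → (11/4)*c + w = 1.
Before m := w - 7: 2*w ≤ 11 → (11/4)*c + w = 1
Before assert m + 8 > -2 → c + 1 ≠ -2: (m > -10 → c ≠ -3) ∧ (2*w ≤ 11 → (11/4)*c + w = 1)
Before c := c: (m > -10 → c ≠ -3) ∧ (2*w ≤ 11 → (11/4)*c + w = 1)
Answer: WP = (m > -10 → c ≠ -3) ∧ (2*w ≤ 11 → (11/4)*c + w = 1)


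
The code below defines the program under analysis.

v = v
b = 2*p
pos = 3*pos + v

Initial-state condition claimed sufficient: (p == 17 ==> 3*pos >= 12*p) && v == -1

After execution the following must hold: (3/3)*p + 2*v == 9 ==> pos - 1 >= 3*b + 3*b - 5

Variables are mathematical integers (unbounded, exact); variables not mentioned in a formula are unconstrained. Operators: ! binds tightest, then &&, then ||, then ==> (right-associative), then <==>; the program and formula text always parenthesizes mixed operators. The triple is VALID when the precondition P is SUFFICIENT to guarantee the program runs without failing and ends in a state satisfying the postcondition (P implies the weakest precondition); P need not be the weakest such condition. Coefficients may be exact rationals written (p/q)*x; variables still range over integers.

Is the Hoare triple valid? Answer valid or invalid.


Working backward. After the program, the postcondition (3/3)*p + 2*v == 9 ==> pos - 1 >= 3*b + 3*b - 5 must hold; in canonical form it is p + 2*v == 9 ==> pos >= 6*b - 4.
Before pos := 3*pos + v: p + 2*v == 9 ==> 3*pos + v >= 6*b - 4
Before b := 2*p: p + 2*v == 9 ==> 3*pos + v >= 12*p - 4
Before v := v: p + 2*v == 9 ==> 3*pos + v >= 12*p - 4
The weakest precondition is p + 2*v == 9 ==> 3*pos + v >= 12*p - 4.
Check whether (p == 17 ==> 3*pos >= 12*p) && v == -1 implies it.
Countermodel: at the initial state p = 11, pos = 42, v = -1, the precondition holds but the weakest precondition fails.
Answer: invalid


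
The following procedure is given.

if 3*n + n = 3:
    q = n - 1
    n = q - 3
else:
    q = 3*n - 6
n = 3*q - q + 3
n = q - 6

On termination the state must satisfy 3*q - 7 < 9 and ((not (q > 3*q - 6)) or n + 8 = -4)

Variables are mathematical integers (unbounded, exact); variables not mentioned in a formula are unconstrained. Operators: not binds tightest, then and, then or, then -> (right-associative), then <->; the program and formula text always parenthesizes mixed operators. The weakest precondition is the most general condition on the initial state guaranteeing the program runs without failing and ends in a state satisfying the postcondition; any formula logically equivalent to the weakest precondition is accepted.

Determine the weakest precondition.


Working backward. After the program, the postcondition 3*q - 7 < 9 and ((not (q > 3*q - 6)) or n + 8 = -4) must hold; in canonical form it is 3*q < 16 and ((not (2*q < 6)) or n = -12).
Before n := q - 6: 3*q < 16 and ((not (2*q < 6)) or q = -6)
Before n := 3*q - q + 3: 3*q < 16 and ((not (2*q < 6)) or q = -6)
Then branch requires 3*n < 19 and ((not (2*n < 8)) or n = -5); else branch requires 9*n < 34 and ((not (6*n < 18)) or 3*n = 0).
Before the if: (4*n = 3 -> (3*n < 19 and ((not (2*n < 8)) or n = -5))) and ((not (4*n = 3)) -> (9*n < 34 and ((not (6*n < 18)) or 3*n = 0)))
Answer: WP = (4*n = 3 -> (3*n < 19 and ((not (2*n < 8)) or n = -5))) and ((not (4*n = 3)) -> (9*n < 34 and ((not (6*n < 18)) or 3*n = 0)))


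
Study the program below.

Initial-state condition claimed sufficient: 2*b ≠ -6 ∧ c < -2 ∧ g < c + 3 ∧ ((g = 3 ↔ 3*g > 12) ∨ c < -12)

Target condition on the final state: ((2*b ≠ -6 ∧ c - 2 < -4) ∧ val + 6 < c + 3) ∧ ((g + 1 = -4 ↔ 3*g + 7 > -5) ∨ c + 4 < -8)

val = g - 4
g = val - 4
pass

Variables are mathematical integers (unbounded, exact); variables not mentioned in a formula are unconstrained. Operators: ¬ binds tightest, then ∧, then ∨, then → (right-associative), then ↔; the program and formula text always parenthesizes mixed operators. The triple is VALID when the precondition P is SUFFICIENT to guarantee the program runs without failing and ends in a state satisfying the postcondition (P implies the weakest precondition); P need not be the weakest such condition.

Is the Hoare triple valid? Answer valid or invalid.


Working backward. After the program, the postcondition ((2*b ≠ -6 ∧ c - 2 < -4) ∧ val + 6 < c + 3) ∧ ((g + 1 = -4 ↔ 3*g + 7 > -5) ∨ c + 4 < -8) must hold; in canonical form it is 2*b ≠ -6 ∧ c < -2 ∧ val < c - 3 ∧ ((g = -5 ↔ 3*g > -12) ∨ c < -12).
Before skip: 2*b ≠ -6 ∧ c < -2 ∧ val < c - 3 ∧ ((g = -5 ↔ 3*g > -12) ∨ c < -12)
Before g := val - 4: 2*b ≠ -6 ∧ c < -2 ∧ val < c - 3 ∧ ((val = -1 ↔ 3*val > 0) ∨ c < -12)
Before val := g - 4: 2*b ≠ -6 ∧ c < -2 ∧ g < c + 1 ∧ ((g = 3 ↔ 3*g > 12) ∨ c < -12)
The weakest precondition is 2*b ≠ -6 ∧ c < -2 ∧ g < c + 1 ∧ ((g = 3 ↔ 3*g > 12) ∨ c < -12).
Check whether 2*b ≠ -6 ∧ c < -2 ∧ g < c + 3 ∧ ((g = 3 ↔ 3*g > 12) ∨ c < -12) implies it.
Countermodel: at the initial state b = -2, c = -13, g = -11, the precondition holds but the weakest precondition fails.
Answer: invalid


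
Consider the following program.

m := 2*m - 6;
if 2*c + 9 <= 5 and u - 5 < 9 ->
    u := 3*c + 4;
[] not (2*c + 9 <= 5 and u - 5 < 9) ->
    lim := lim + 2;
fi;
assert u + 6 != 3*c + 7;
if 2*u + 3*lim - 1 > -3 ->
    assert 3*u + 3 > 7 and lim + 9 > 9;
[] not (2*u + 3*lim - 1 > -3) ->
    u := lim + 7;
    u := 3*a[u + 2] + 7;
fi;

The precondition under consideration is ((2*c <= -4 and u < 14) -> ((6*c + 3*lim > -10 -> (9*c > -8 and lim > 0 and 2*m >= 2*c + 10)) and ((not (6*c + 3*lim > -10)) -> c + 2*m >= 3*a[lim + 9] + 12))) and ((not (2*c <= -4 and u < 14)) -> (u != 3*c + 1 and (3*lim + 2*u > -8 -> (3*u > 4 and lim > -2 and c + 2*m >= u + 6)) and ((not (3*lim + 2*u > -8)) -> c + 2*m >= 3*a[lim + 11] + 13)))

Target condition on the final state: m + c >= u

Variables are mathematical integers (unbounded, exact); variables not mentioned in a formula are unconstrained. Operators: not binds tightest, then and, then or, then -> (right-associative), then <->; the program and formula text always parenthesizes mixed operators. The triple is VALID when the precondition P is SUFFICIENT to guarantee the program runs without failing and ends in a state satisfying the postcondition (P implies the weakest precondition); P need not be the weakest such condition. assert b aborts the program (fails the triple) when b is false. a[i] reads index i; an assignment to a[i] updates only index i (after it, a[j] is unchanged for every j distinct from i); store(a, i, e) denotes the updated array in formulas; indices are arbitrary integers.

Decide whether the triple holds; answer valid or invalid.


Working backward. After the program, the postcondition m + c >= u must hold; in canonical form it is c + m >= u.
Then branch requires 3*u > 4 and lim > 0 and c + m >= u; else branch requires c + m >= 3*a[lim + 9] + 7.
Before the if: (3*lim + 2*u > -2 -> (3*u > 4 and lim > 0 and c + m >= u)) and ((not (3*lim + 2*u > -2)) -> c + m >= 3*a[lim + 9] + 7)
Before assert u + 6 != 3*c + 7: u != 3*c + 1 and (3*lim + 2*u > -2 -> (3*u > 4 and lim > 0 and c + m >= u)) and ((not (3*lim + 2*u > -2)) -> c + m >= 3*a[lim + 9] + 7)
Then branch requires (6*c + 3*lim > -10 -> (9*c > -8 and lim > 0 and m >= 2*c + 4)) and ((not (6*c + 3*lim > -10)) -> c + m >= 3*a[lim + 9] + 7); else branch requires u != 3*c + 1 and (3*lim + 2*u > -8 -> (3*u > 4 and lim > -2 and c + m >= u)) and ((not (3*lim + 2*u > -8)) -> c + m >= 3*a[lim + 11] + 7).
Before the if: ((2*c <= -4 and u < 14) -> ((6*c + 3*lim > -10 -> (9*c > -8 and lim > 0 and m >= 2*c + 4)) and ((not (6*c + 3*lim > -10)) -> c + m >= 3*a[lim + 9] + 7))) and ((not (2*c <= -4 and u < 14)) -> (u != 3*c + 1 and (3*lim + 2*u > -8 -> (3*u > 4 and lim > -2 and c + m >= u)) and ((not (3*lim + 2*u > -8)) -> c + m >= 3*a[lim + 11] + 7)))
Before m := 2*m - 6: ((2*c <= -4 and u < 14) -> ((6*c + 3*lim > -10 -> (9*c > -8 and lim > 0 and 2*m >= 2*c + 10)) and ((not (6*c + 3*lim > -10)) -> c + 2*m >= 3*a[lim + 9] + 13))) and ((not (2*c <= -4 and u < 14)) -> (u != 3*c + 1 and (3*lim + 2*u > -8 -> (3*u > 4 and lim > -2 and c + 2*m >= u + 6)) and ((not (3*lim + 2*u > -8)) -> c + 2*m >= 3*a[lim + 11] + 13)))
The weakest precondition is ((2*c <= -4 and u < 14) -> ((6*c + 3*lim > -10 -> (9*c > -8 and lim > 0 and 2*m >= 2*c + 10)) and ((not (6*c + 3*lim > -10)) -> c + 2*m >= 3*a[lim + 9] + 13))) and ((not (2*c <= -4 and u < 14)) -> (u != 3*c + 1 and (3*lim + 2*u > -8 -> (3*u > 4 and lim > -2 and c + 2*m >= u + 6)) and ((not (3*lim + 2*u > -8)) -> c + 2*m >= 3*a[lim + 11] + 13))).
Check whether ((2*c <= -4 and u < 14) -> ((6*c + 3*lim > -10 -> (9*c > -8 and lim > 0 and 2*m >= 2*c + 10)) and ((not (6*c + 3*lim > -10)) -> c + 2*m >= 3*a[lim + 9] + 12))) and ((not (2*c <= -4 and u < 14)) -> (u != 3*c + 1 and (3*lim + 2*u > -8 -> (3*u > 4 and lim > -2 and c + 2*m >= u + 6)) and ((not (3*lim + 2*u > -8)) -> c + 2*m >= 3*a[lim + 11] + 13))) implies it.
Countermodel: at the initial state a = {[9] = -5, [11] = -5, elsewhere -5}, c = -3, lim = 0, m = 0, u = 13, the precondition holds but the weakest precondition fails.
Answer: invalid


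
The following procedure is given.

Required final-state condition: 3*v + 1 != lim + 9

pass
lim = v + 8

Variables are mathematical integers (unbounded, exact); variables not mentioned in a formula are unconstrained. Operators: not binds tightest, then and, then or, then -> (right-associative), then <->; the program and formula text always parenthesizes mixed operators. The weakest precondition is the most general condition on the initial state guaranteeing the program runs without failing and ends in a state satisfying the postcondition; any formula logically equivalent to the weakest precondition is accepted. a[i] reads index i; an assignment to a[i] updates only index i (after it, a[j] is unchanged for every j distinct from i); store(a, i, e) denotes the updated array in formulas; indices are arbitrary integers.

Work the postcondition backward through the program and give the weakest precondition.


Working backward. After the program, the postcondition 3*v + 1 != lim + 9 must hold; in canonical form it is 3*v != lim + 8.
Before lim := v + 8: 2*v != 16
Before skip: 2*v != 16
Answer: WP = 2*v != 16


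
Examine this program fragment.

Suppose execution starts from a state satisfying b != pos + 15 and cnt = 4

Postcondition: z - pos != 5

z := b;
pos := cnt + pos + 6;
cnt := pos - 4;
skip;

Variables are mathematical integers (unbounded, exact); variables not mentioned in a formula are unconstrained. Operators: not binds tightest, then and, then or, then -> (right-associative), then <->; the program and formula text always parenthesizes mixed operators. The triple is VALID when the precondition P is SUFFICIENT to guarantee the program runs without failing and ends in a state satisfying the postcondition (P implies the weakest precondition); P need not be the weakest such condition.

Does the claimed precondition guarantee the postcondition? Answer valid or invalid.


Working backward. After the program, the postcondition z - pos != 5 must hold; in canonical form it is z != pos + 5.
Before skip: z != pos + 5
Before cnt := pos - 4: z != pos + 5
Before pos := cnt + pos + 6: z != cnt + pos + 11
Before z := b: b != cnt + pos + 11
The weakest precondition is b != cnt + pos + 11.
Check whether b != pos + 15 and cnt = 4 implies it.
Every state satisfying the precondition satisfies the weakest precondition: the implication holds.
Answer: valid


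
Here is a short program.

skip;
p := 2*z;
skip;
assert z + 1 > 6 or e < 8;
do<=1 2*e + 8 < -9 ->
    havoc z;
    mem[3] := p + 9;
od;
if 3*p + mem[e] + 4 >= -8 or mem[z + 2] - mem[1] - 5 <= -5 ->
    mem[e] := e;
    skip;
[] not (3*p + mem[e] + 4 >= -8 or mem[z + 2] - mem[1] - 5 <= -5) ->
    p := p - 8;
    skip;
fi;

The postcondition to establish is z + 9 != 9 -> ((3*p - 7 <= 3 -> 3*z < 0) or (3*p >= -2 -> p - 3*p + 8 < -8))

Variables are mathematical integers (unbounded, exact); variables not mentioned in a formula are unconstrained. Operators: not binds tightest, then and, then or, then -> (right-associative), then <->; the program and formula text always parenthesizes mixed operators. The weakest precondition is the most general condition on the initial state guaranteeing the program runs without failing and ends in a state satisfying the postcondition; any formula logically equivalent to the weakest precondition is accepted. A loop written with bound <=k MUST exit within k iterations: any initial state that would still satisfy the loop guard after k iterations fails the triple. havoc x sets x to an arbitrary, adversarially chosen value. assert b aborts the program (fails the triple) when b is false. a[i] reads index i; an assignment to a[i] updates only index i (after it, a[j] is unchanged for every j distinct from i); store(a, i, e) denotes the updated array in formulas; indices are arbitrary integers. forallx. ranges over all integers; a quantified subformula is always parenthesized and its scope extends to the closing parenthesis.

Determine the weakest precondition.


Working backward. After the program, the postcondition z + 9 != 9 -> ((3*p - 7 <= 3 -> 3*z < 0) or (3*p >= -2 -> p - 3*p + 8 < -8)) must hold; in canonical form it is z != 0 -> ((3*p <= 10 -> 3*z < 0) or (3*p >= -2 -> 2*p > 16)).
Then branch requires z != 0 -> ((3*p <= 10 -> 3*z < 0) or (3*p >= -2 -> 2*p > 16)); else branch requires z != 0 -> ((3*p <= 34 -> 3*z < 0) or (3*p >= 22 -> 2*p > 32)).
Before the if: ((mem[e] + 3*p >= -12 or mem[z + 2] <= mem[1]) -> (z != 0 -> ((3*p <= 10 -> 3*z < 0) or (3*p >= -2 -> 2*p > 16)))) and ((not (mem[e] + 3*p >= -12 or mem[z + 2] <= mem[1])) -> (z != 0 -> ((3*p <= 34 -> 3*z < 0) or (3*p >= 22 -> 2*p > 32))))
Before the loop (bound <=1), unroll the exhaustion recursion (WP_0 = exit-now case; WP_j = one more guarded iteration, up to j = 1):
  WP_0: (not (2*e < -17)) and ((mem[e] + 3*p >= -12 or mem[z + 2] <= mem[1]) -> (z != 0 -> ((3*p <= 10 -> 3*z < 0) or (3*p >= -2 -> 2*p > 16)))) and ((not (mem[e] + 3*p >= -12 or mem[z + 2] <= mem[1])) -> (z != 0 -> ((3*p <= 34 -> 3*z < 0) or (3*p >= 22 -> 2*p > 32))))
  WP_1: (2*e < -17 -> (forall z_1. ((not (2*e < -17)) and ((store(mem, 3, p + 9)[e] + 3*p >= -12 or store(mem, 3, p + 9)[z_1 + 2] <= mem[1]) -> (z_1 != 0 -> ((3*p <= 10 -> 3*z_1 < 0) or (3*p >= -2 -> 2*p > 16)))) and ((not (store(mem, 3, p + 9)[e] + 3*p >= -12 or store(mem, 3, p + 9)[z_1 + 2] <= mem[1])) -> (z_1 != 0 -> ((3*p <= 34 -> 3*z_1 < 0) or (3*p >= 22 -> 2*p > 32))))))) and ((not (2*e < -17)) -> (((mem[e] + 3*p >= -12 or mem[z + 2] <= mem[1]) -> (z != 0 -> ((3*p <= 10 -> 3*z < 0) or (3*p >= -2 -> 2*p > 16)))) and ((not (mem[e] + 3*p >= -12 or mem[z + 2] <= mem[1])) -> (z != 0 -> ((3*p <= 34 -> 3*z < 0) or (3*p >= 22 -> 2*p > 32))))))
So before the loop: (2*e < -17 -> (forall z_1. ((not (2*e < -17)) and ((store(mem, 3, p + 9)[e] + 3*p >= -12 or store(mem, 3, p + 9)[z_1 + 2] <= mem[1]) -> (z_1 != 0 -> ((3*p <= 10 -> 3*z_1 < 0) or (3*p >= -2 -> 2*p > 16)))) and ((not (store(mem, 3, p + 9)[e] + 3*p >= -12 or store(mem, 3, p + 9)[z_1 + 2] <= mem[1])) -> (z_1 != 0 -> ((3*p <= 34 -> 3*z_1 < 0) or (3*p >= 22 -> 2*p > 32))))))) and ((not (2*e < -17)) -> (((mem[e] + 3*p >= -12 or mem[z + 2] <= mem[1]) -> (z != 0 -> ((3*p <= 10 -> 3*z < 0) or (3*p >= -2 -> 2*p > 16)))) and ((not (mem[e] + 3*p >= -12 or mem[z + 2] <= mem[1])) -> (z != 0 -> ((3*p <= 34 -> 3*z < 0) or (3*p >= 22 -> 2*p > 32))))))
Before assert z + 1 > 6 or e < 8: (z > 5 or e < 8) and (2*e < -17 -> (forall z_1. ((not (2*e < -17)) and ((store(mem, 3, p + 9)[e] + 3*p >= -12 or store(mem, 3, p + 9)[z_1 + 2] <= mem[1]) -> (z_1 != 0 -> ((3*p <= 10 -> 3*z_1 < 0) or (3*p >= -2 -> 2*p > 16)))) and ((not (store(mem, 3, p + 9)[e] + 3*p >= -12 or store(mem, 3, p + 9)[z_1 + 2] <= mem[1])) -> (z_1 != 0 -> ((3*p <= 34 -> 3*z_1 < 0) or (3*p >= 22 -> 2*p > 32))))))) and ((not (2*e < -17)) -> (((mem[e] + 3*p >= -12 or mem[z + 2] <= mem[1]) -> (z != 0 -> ((3*p <= 10 -> 3*z < 0) or (3*p >= -2 -> 2*p > 16)))) and ((not (mem[e] + 3*p >= -12 or mem[z + 2] <= mem[1])) -> (z != 0 -> ((3*p <= 34 -> 3*z < 0) or (3*p >= 22 -> 2*p > 32))))))
Before skip: (z > 5 or e < 8) and (2*e < -17 -> (forall z_1. ((not (2*e < -17)) and ((store(mem, 3, p + 9)[e] + 3*p >= -12 or store(mem, 3, p + 9)[z_1 + 2] <= mem[1]) -> (z_1 != 0 -> ((3*p <= 10 -> 3*z_1 < 0) or (3*p >= -2 -> 2*p > 16)))) and ((not (store(mem, 3, p + 9)[e] + 3*p >= -12 or store(mem, 3, p + 9)[z_1 + 2] <= mem[1])) -> (z_1 != 0 -> ((3*p <= 34 -> 3*z_1 < 0) or (3*p >= 22 -> 2*p > 32))))))) and ((not (2*e < -17)) -> (((mem[e] + 3*p >= -12 or mem[z + 2] <= mem[1]) -> (z != 0 -> ((3*p <= 10 -> 3*z < 0) or (3*p >= -2 -> 2*p > 16)))) and ((not (mem[e] + 3*p >= -12 or mem[z + 2] <= mem[1])) -> (z != 0 -> ((3*p <= 34 -> 3*z < 0) or (3*p >= 22 -> 2*p > 32))))))
Before p := 2*z: (z > 5 or e < 8) and (2*e < -17 -> (forall z_1. ((not (2*e < -17)) and ((store(mem, 3, 2*z + 9)[e] + 6*z >= -12 or store(mem, 3, 2*z + 9)[z_1 + 2] <= mem[1]) -> (z_1 != 0 -> ((6*z <= 10 -> 3*z_1 < 0) or (6*z >= -2 -> 4*z > 16)))) and ((not (store(mem, 3, 2*z + 9)[e] + 6*z >= -12 or store(mem, 3, 2*z + 9)[z_1 + 2] <= mem[1])) -> (z_1 != 0 -> ((6*z <= 34 -> 3*z_1 < 0) or (6*z >= 22 -> 4*z > 32))))))) and ((not (2*e < -17)) -> (((mem[e] + 6*z >= -12 or mem[z + 2] <= mem[1]) -> (z != 0 -> ((6*z <= 10 -> 3*z < 0) or (6*z >= -2 -> 4*z > 16)))) and ((not (mem[e] + 6*z >= -12 or mem[z + 2] <= mem[1])) -> (z != 0 -> ((6*z <= 34 -> 3*z < 0) or (6*z >= 22 -> 4*z > 32))))))
Before skip: (z > 5 or e < 8) and (2*e < -17 -> (forall z_1. ((not (2*e < -17)) and ((store(mem, 3, 2*z + 9)[e] + 6*z >= -12 or store(mem, 3, 2*z + 9)[z_1 + 2] <= mem[1]) -> (z_1 != 0 -> ((6*z <= 10 -> 3*z_1 < 0) or (6*z >= -2 -> 4*z > 16)))) and ((not (store(mem, 3, 2*z + 9)[e] + 6*z >= -12 or store(mem, 3, 2*z + 9)[z_1 + 2] <= mem[1])) -> (z_1 != 0 -> ((6*z <= 34 -> 3*z_1 < 0) or (6*z >= 22 -> 4*z > 32))))))) and ((not (2*e < -17)) -> (((mem[e] + 6*z >= -12 or mem[z + 2] <= mem[1]) -> (z != 0 -> ((6*z <= 10 -> 3*z < 0) or (6*z >= -2 -> 4*z > 16)))) and ((not (mem[e] + 6*z >= -12 or mem[z + 2] <= mem[1])) -> (z != 0 -> ((6*z <= 34 -> 3*z < 0) or (6*z >= 22 -> 4*z > 32))))))
Answer: WP = (z > 5 or e < 8) and (2*e < -17 -> (forall z_1. ((not (2*e < -17)) and ((store(mem, 3, 2*z + 9)[e] + 6*z >= -12 or store(mem, 3, 2*z + 9)[z_1 + 2] <= mem[1]) -> (z_1 != 0 -> ((6*z <= 10 -> 3*z_1 < 0) or (6*z >= -2 -> 4*z > 16)))) and ((not (store(mem, 3, 2*z + 9)[e] + 6*z >= -12 or store(mem, 3, 2*z + 9)[z_1 + 2] <= mem[1])) -> (z_1 != 0 -> ((6*z <= 34 -> 3*z_1 < 0) or (6*z >= 22 -> 4*z > 32))))))) and ((not (2*e < -17)) -> (((mem[e] + 6*z >= -12 or mem[z + 2] <= mem[1]) -> (z != 0 -> ((6*z <= 10 -> 3*z < 0) or (6*z >= -2 -> 4*z > 16)))) and ((not (mem[e] + 6*z >= -12 or mem[z + 2] <= mem[1])) -> (z != 0 -> ((6*z <= 34 -> 3*z < 0) or (6*z >= 22 -> 4*z > 32))))))


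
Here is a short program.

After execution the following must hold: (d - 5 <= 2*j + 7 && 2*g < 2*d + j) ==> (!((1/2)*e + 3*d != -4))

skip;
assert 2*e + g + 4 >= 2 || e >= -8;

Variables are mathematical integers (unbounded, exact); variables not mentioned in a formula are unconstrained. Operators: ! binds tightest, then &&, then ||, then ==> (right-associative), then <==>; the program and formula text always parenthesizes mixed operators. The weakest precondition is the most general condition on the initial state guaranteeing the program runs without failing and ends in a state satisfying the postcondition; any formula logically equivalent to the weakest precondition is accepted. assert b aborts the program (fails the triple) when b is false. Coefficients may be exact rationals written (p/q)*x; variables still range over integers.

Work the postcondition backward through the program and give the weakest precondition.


Working backward. After the program, the postcondition (d - 5 <= 2*j + 7 && 2*g < 2*d + j) ==> (!((1/2)*e + 3*d != -4)) must hold; in canonical form it is (d <= 2*j + 12 && 2*g < 2*d + j) ==> (!(3*d + (1/2)*e != -4)).
Before assert 2*e + g + 4 >= 2 || e >= -8: (2*e + g >= -2 || e >= -8) && ((d <= 2*j + 12 && 2*g < 2*d + j) ==> (!(3*d + (1/2)*e != -4)))
Before skip: (2*e + g >= -2 || e >= -8) && ((d <= 2*j + 12 && 2*g < 2*d + j) ==> (!(3*d + (1/2)*e != -4)))
Answer: WP = (2*e + g >= -2 || e >= -8) && ((d <= 2*j + 12 && 2*g < 2*d + j) ==> (!(3*d + (1/2)*e != -4)))


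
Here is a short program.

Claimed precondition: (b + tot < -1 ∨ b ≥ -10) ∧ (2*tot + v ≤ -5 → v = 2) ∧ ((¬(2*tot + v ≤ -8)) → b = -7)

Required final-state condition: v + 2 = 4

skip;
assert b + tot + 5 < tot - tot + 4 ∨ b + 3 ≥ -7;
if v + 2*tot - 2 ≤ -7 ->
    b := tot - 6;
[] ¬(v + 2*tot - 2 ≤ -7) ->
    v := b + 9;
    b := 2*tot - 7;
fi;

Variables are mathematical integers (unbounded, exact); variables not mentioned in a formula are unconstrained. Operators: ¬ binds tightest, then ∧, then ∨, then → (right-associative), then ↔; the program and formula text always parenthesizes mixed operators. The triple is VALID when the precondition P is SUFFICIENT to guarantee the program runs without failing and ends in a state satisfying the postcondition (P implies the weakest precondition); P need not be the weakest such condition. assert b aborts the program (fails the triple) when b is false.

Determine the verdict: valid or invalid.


Working backward. After the program, the postcondition v + 2 = 4 must hold; in canonical form it is v = 2.
Then branch requires v = 2; else branch requires b = -7.
Before the if: (2*tot + v ≤ -5 → v = 2) ∧ ((¬(2*tot + v ≤ -5)) → b = -7)
Before assert b + tot + 5 < tot - tot + 4 ∨ b + 3 ≥ -7: (b + tot < -1 ∨ b ≥ -10) ∧ (2*tot + v ≤ -5 → v = 2) ∧ ((¬(2*tot + v ≤ -5)) → b = -7)
Before skip: (b + tot < -1 ∨ b ≥ -10) ∧ (2*tot + v ≤ -5 → v = 2) ∧ ((¬(2*tot + v ≤ -5)) → b = -7)
The weakest precondition is (b + tot < -1 ∨ b ≥ -10) ∧ (2*tot + v ≤ -5 → v = 2) ∧ ((¬(2*tot + v ≤ -5)) → b = -7).
Check whether (b + tot < -1 ∨ b ≥ -10) ∧ (2*tot + v ≤ -5 → v = 2) ∧ ((¬(2*tot + v ≤ -8)) → b = -7) implies it.
Every state satisfying the precondition satisfies the weakest precondition: the implication holds.
Answer: valid
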